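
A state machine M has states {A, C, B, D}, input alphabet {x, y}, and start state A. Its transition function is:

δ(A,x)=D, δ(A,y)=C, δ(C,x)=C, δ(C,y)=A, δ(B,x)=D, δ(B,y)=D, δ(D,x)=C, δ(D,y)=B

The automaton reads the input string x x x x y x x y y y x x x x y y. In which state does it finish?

start at A
read 'x': A → D
read 'x': D → C
read 'x': C → C
read 'x': C → C
read 'y': C → A
read 'x': A → D
read 'x': D → C
read 'y': C → A
read 'y': A → C
read 'y': C → A
read 'x': A → D
read 'x': D → C
read 'x': C → C
read 'x': C → C
read 'y': C → A
read 'y': A → C

C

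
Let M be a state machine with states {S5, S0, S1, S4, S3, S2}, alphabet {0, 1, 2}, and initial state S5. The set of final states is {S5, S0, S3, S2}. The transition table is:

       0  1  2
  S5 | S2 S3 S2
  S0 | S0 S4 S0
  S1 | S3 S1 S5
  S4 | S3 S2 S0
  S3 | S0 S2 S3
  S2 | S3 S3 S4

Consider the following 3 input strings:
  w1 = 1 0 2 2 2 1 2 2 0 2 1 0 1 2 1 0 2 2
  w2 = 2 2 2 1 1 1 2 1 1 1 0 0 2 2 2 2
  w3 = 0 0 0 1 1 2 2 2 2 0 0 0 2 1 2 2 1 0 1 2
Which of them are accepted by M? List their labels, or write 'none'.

w1, w2

w1: Trace: S5 -1-> S3 -0-> S0 -2-> S0 -2-> S0 -2-> S0 -1-> S4 -2-> S0 -2-> S0 -0-> S0 -2-> S0 -1-> S4 -0-> S3 -1-> S2 -2-> S4 -1-> S2 -0-> S3 -2-> S3 -2-> S3  → end S3, accepted
w2: Trace: S5 -2-> S2 -2-> S4 -2-> S0 -1-> S4 -1-> S2 -1-> S3 -2-> S3 -1-> S2 -1-> S3 -1-> S2 -0-> S3 -0-> S0 -2-> S0 -2-> S0 -2-> S0 -2-> S0  → end S0, accepted
w3: Trace: S5 -0-> S2 -0-> S3 -0-> S0 -1-> S4 -1-> S2 -2-> S4 -2-> S0 -2-> S0 -2-> S0 -0-> S0 -0-> S0 -0-> S0 -2-> S0 -1-> S4 -2-> S0 -2-> S0 -1-> S4 -0-> S3 -1-> S2 -2-> S4  → end S4, rejected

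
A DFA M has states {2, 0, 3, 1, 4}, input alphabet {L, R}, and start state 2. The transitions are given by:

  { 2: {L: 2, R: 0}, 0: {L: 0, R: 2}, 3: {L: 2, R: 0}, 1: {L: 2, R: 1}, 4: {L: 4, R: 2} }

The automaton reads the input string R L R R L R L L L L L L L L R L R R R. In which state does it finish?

2 → 0 → 0 → 2 → 0 → 0 → 2 → 2 → 2 → 2 → 2 → 2 → 2 → 2 → 2 → 0 → 0 → 2 → 0 → 2

2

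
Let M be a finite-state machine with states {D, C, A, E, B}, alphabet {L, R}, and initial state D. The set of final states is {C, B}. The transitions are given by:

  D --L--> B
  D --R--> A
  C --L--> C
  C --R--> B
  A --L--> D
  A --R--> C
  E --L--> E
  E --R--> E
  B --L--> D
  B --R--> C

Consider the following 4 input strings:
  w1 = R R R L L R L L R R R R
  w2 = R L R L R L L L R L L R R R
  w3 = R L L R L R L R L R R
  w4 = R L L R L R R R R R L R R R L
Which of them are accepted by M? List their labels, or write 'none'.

w1, w2, w3

w1: Trace: D -R-> A -R-> C -R-> B -L-> D -L-> B -R-> C -L-> C -L-> C -R-> B -R-> C -R-> B -R-> C  → end C, accepted
w2: Trace: D -R-> A -L-> D -R-> A -L-> D -R-> A -L-> D -L-> B -L-> D -R-> A -L-> D -L-> B -R-> C -R-> B -R-> C  → end C, accepted
w3: Trace: D -R-> A -L-> D -L-> B -R-> C -L-> C -R-> B -L-> D -R-> A -L-> D -R-> A -R-> C  → end C, accepted
w4: Trace: D -R-> A -L-> D -L-> B -R-> C -L-> C -R-> B -R-> C -R-> B -R-> C -R-> B -L-> D -R-> A -R-> C -R-> B -L-> D  → end D, rejected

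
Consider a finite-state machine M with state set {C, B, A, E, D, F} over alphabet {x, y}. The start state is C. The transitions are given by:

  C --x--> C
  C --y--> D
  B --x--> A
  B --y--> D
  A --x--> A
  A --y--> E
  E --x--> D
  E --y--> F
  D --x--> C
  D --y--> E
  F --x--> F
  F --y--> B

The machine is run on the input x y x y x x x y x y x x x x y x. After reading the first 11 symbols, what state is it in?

C

C → C → D → C → D → C → C → C → D → C → D → C
After 11 symbols: C.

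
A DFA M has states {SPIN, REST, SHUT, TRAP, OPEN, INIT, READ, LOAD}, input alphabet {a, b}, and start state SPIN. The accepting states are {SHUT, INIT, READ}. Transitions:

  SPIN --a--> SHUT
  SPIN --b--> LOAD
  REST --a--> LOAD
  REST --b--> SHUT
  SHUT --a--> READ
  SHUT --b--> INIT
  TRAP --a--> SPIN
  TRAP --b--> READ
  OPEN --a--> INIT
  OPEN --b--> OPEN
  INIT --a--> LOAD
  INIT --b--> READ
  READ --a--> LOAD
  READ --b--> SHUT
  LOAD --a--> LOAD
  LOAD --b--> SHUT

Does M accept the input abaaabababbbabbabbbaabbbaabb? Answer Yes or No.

Trace: SPIN -a-> SHUT -b-> INIT -a-> LOAD -a-> LOAD -a-> LOAD -b-> SHUT -a-> READ -b-> SHUT -a-> READ -b-> SHUT -b-> INIT -b-> READ -a-> LOAD -b-> SHUT -b-> INIT -a-> LOAD -b-> SHUT -b-> INIT -b-> READ -a-> LOAD -a-> LOAD -b-> SHUT -b-> INIT -b-> READ -a-> LOAD -a-> LOAD -b-> SHUT -b-> INIT
End state INIT is accepting.

Yes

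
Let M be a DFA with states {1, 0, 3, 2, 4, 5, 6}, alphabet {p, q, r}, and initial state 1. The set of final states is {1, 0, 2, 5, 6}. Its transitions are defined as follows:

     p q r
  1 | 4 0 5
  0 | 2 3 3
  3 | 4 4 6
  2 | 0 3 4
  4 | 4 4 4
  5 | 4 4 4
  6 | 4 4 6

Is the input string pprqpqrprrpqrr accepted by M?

No

1 → 4 → 4 → 4 → 4 → 4 → 4 → 4 → 4 → 4 → 4 → 4 → 4 → 4 → 4
End state 4 is not accepting.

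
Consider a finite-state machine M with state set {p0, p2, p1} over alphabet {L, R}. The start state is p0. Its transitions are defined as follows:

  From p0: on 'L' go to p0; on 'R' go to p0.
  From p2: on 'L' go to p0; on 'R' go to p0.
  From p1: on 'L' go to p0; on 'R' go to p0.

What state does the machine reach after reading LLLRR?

p0 → p0 → p0 → p0 → p0 → p0

p0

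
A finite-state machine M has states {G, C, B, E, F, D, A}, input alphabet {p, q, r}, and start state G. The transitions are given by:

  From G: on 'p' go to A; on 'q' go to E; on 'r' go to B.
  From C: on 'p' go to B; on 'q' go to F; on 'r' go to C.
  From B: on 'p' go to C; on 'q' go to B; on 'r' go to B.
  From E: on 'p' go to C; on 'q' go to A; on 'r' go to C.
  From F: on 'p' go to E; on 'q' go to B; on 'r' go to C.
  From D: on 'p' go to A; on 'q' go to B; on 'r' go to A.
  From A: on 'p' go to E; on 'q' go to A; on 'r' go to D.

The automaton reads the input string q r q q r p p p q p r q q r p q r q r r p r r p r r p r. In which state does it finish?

B

G → E → C → F → B → B → C → B → C → F → E → C → F → B → B → C → F → C → F → C → C → B → B → B → C → C → C → B → B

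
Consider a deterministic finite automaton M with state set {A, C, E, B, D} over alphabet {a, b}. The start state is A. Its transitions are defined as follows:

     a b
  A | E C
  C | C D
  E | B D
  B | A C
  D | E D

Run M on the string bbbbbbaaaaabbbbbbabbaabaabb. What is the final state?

D

start at A
read 'b': A → C
read 'b': C → D
read 'b': D → D
read 'b': D → D
read 'b': D → D
read 'b': D → D
read 'a': D → E
read 'a': E → B
read 'a': B → A
read 'a': A → E
read 'a': E → B
read 'b': B → C
read 'b': C → D
read 'b': D → D
read 'b': D → D
read 'b': D → D
read 'b': D → D
read 'a': D → E
read 'b': E → D
read 'b': D → D
read 'a': D → E
read 'a': E → B
read 'b': B → C
read 'a': C → C
read 'a': C → C
read 'b': C → D
read 'b': D → D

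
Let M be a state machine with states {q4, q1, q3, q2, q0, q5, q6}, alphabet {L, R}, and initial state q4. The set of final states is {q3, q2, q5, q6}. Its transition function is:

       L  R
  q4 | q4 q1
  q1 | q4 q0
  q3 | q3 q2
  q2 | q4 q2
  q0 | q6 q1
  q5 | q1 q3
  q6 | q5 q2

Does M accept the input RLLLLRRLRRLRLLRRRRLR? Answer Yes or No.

start at q4
read 'R': q4 → q1
read 'L': q1 → q4
read 'L': q4 → q4
read 'L': q4 → q4
read 'L': q4 → q4
read 'R': q4 → q1
read 'R': q1 → q0
read 'L': q0 → q6
read 'R': q6 → q2
read 'R': q2 → q2
read 'L': q2 → q4
read 'R': q4 → q1
read 'L': q1 → q4
read 'L': q4 → q4
read 'R': q4 → q1
read 'R': q1 → q0
read 'R': q0 → q1
read 'R': q1 → q0
read 'L': q0 → q6
read 'R': q6 → q2
End state q2 is accepting.

Yes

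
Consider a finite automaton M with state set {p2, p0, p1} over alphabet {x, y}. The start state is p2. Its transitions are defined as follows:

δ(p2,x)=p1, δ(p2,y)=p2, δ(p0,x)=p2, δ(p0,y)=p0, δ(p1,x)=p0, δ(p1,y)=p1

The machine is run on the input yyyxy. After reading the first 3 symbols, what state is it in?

p2

Trace: p2 -y-> p2 -y-> p2 -y-> p2
After 3 symbols: p2.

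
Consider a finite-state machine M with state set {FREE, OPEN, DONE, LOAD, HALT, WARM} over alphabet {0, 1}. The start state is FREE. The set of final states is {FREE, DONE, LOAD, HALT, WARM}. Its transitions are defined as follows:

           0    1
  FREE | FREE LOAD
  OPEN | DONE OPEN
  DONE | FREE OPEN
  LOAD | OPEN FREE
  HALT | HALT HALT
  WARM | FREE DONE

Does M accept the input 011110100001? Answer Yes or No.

Yes

start at FREE
read '0': FREE → FREE
read '1': FREE → LOAD
read '1': LOAD → FREE
read '1': FREE → LOAD
read '1': LOAD → FREE
read '0': FREE → FREE
read '1': FREE → LOAD
read '0': LOAD → OPEN
read '0': OPEN → DONE
read '0': DONE → FREE
read '0': FREE → FREE
read '1': FREE → LOAD
End state LOAD is accepting.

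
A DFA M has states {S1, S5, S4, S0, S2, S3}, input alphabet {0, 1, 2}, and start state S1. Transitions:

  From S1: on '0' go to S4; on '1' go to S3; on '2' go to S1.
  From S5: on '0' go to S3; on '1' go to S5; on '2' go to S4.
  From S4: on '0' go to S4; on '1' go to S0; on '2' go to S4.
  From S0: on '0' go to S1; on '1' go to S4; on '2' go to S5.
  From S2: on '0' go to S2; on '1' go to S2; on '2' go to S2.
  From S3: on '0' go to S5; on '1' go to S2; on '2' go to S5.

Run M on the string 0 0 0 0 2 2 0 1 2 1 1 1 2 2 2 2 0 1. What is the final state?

start at S1
read '0': S1 → S4
read '0': S4 → S4
read '0': S4 → S4
read '0': S4 → S4
read '2': S4 → S4
read '2': S4 → S4
read '0': S4 → S4
read '1': S4 → S0
read '2': S0 → S5
read '1': S5 → S5
read '1': S5 → S5
read '1': S5 → S5
read '2': S5 → S4
read '2': S4 → S4
read '2': S4 → S4
read '2': S4 → S4
read '0': S4 → S4
read '1': S4 → S0

S0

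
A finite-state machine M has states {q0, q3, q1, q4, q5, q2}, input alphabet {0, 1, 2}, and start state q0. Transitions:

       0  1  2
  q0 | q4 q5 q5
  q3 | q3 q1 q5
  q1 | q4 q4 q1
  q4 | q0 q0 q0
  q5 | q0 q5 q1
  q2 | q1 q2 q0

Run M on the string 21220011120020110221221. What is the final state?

q5

start at q0
read '2': q0 → q5
read '1': q5 → q5
read '2': q5 → q1
read '2': q1 → q1
read '0': q1 → q4
read '0': q4 → q0
read '1': q0 → q5
read '1': q5 → q5
read '1': q5 → q5
read '2': q5 → q1
read '0': q1 → q4
read '0': q4 → q0
read '2': q0 → q5
read '0': q5 → q0
read '1': q0 → q5
read '1': q5 → q5
read '0': q5 → q0
read '2': q0 → q5
read '2': q5 → q1
read '1': q1 → q4
read '2': q4 → q0
read '2': q0 → q5
read '1': q5 → q5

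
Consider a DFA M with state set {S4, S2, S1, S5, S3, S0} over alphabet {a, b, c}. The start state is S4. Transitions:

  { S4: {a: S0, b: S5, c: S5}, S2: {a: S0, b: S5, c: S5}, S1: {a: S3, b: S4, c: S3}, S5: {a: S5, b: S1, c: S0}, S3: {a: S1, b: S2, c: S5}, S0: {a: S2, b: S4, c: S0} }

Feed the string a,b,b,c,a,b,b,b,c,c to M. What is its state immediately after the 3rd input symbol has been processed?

S5

Trace: S4 -a-> S0 -b-> S4 -b-> S5
After 3 symbols: S5.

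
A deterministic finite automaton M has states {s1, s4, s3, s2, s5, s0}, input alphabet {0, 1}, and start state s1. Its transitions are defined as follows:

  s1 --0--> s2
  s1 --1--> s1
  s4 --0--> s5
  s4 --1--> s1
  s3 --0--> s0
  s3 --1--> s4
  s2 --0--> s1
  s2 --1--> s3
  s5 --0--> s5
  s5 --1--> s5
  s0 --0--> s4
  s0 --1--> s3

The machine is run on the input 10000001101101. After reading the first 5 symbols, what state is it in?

s1

s1 → s1 → s2 → s1 → s2 → s1
After 5 symbols: s1.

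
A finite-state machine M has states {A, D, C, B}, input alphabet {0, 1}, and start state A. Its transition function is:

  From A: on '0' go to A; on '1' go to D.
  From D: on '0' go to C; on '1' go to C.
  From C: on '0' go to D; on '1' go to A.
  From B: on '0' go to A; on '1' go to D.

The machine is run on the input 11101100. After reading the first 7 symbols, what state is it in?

D

start at A
read '1': A → D
read '1': D → C
read '1': C → A
read '0': A → A
read '1': A → D
read '1': D → C
read '0': C → D
After 7 symbols: D.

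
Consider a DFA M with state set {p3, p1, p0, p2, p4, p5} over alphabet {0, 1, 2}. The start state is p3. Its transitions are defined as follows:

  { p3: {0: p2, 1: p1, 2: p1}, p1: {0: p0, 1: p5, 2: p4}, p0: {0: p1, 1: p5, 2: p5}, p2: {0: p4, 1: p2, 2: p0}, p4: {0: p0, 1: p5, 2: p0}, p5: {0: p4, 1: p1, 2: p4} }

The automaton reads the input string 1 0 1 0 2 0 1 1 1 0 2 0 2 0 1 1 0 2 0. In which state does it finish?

p4

p3 → p1 → p0 → p5 → p4 → p0 → p1 → p5 → p1 → p5 → p4 → p0 → p1 → p4 → p0 → p5 → p1 → p0 → p5 → p4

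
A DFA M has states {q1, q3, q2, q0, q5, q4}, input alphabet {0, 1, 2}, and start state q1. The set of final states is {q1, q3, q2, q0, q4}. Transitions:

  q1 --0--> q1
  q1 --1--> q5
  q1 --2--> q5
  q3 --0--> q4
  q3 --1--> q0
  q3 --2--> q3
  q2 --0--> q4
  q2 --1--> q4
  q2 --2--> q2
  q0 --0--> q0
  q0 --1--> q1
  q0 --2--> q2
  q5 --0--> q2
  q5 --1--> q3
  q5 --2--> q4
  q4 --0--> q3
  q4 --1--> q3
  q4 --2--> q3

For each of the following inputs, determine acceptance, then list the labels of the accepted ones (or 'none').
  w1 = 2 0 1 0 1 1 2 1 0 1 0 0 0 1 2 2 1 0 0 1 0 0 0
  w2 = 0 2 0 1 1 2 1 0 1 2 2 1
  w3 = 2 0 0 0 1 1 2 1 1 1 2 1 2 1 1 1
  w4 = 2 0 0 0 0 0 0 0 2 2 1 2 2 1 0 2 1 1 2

w1: Trace: q1 -2-> q5 -0-> q2 -1-> q4 -0-> q3 -1-> q0 -1-> q1 -2-> q5 -1-> q3 -0-> q4 -1-> q3 -0-> q4 -0-> q3 -0-> q4 -1-> q3 -2-> q3 -2-> q3 -1-> q0 -0-> q0 -0-> q0 -1-> q1 -0-> q1 -0-> q1 -0-> q1  → end q1, accepted
w2: Trace: q1 -0-> q1 -2-> q5 -0-> q2 -1-> q4 -1-> q3 -2-> q3 -1-> q0 -0-> q0 -1-> q1 -2-> q5 -2-> q4 -1-> q3  → end q3, accepted
w3: Trace: q1 -2-> q5 -0-> q2 -0-> q4 -0-> q3 -1-> q0 -1-> q1 -2-> q5 -1-> q3 -1-> q0 -1-> q1 -2-> q5 -1-> q3 -2-> q3 -1-> q0 -1-> q1 -1-> q5  → end q5, rejected
w4: Trace: q1 -2-> q5 -0-> q2 -0-> q4 -0-> q3 -0-> q4 -0-> q3 -0-> q4 -0-> q3 -2-> q3 -2-> q3 -1-> q0 -2-> q2 -2-> q2 -1-> q4 -0-> q3 -2-> q3 -1-> q0 -1-> q1 -2-> q5  → end q5, rejected

w1, w2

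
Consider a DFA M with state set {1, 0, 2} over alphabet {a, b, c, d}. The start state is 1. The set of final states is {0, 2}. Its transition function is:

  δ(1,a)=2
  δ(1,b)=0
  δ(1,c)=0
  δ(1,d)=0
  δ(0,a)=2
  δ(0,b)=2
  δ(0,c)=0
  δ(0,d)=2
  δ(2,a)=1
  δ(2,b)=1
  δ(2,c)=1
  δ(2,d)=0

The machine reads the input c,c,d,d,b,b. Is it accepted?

No

1 → 0 → 0 → 2 → 0 → 2 → 1
End state 1 is not accepting.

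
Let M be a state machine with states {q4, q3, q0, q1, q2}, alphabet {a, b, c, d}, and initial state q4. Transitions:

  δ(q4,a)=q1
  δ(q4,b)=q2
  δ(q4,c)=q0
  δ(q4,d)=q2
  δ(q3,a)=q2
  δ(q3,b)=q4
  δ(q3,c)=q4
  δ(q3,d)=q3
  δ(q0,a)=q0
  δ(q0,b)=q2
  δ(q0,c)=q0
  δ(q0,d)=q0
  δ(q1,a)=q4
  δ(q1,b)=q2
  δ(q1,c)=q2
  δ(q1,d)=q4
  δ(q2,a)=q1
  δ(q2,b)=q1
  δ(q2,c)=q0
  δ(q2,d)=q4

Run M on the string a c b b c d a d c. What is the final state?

q4 → q1 → q2 → q1 → q2 → q0 → q0 → q0 → q0 → q0

q0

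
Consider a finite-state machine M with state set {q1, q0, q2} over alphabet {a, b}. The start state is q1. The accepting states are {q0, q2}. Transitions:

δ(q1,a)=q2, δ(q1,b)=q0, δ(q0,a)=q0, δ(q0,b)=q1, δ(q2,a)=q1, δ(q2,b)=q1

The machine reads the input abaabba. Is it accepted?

q1 → q2 → q1 → q2 → q1 → q0 → q1 → q2
End state q2 is accepting.

Yes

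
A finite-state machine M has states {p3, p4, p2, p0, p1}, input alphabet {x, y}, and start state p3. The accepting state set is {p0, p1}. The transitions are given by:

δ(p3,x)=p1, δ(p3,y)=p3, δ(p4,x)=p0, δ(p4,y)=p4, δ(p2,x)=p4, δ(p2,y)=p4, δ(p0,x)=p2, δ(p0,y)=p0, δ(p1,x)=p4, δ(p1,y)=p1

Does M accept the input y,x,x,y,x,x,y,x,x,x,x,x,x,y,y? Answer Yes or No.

No

Trace: p3 -y-> p3 -x-> p1 -x-> p4 -y-> p4 -x-> p0 -x-> p2 -y-> p4 -x-> p0 -x-> p2 -x-> p4 -x-> p0 -x-> p2 -x-> p4 -y-> p4 -y-> p4
End state p4 is not accepting.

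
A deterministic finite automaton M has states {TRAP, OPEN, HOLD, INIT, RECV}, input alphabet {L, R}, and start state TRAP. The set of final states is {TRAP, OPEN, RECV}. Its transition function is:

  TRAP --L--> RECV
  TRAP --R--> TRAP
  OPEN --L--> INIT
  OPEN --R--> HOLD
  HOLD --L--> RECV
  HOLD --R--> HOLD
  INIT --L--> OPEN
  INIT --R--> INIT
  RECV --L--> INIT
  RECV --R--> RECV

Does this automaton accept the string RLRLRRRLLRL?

Yes

Trace: TRAP -R-> TRAP -L-> RECV -R-> RECV -L-> INIT -R-> INIT -R-> INIT -R-> INIT -L-> OPEN -L-> INIT -R-> INIT -L-> OPEN
End state OPEN is accepting.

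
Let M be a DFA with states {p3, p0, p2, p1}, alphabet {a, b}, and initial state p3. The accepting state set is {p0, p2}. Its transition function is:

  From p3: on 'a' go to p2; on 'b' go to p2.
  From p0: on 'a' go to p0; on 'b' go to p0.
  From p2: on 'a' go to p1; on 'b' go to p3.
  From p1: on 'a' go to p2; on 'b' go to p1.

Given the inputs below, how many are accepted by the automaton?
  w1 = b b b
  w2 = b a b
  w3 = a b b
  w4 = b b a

w1: p3 → p2 → p3 → p2  → end p2, accepted
w2: p3 → p2 → p1 → p1  → end p1, rejected
w3: p3 → p2 → p3 → p2  → end p2, accepted
w4: p3 → p2 → p3 → p2  → end p2, accepted

3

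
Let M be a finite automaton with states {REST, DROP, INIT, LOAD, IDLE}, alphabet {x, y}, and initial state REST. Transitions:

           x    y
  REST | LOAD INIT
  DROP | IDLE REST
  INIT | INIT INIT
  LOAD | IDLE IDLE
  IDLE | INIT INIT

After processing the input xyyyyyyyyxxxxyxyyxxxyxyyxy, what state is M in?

Trace: REST -x-> LOAD -y-> IDLE -y-> INIT -y-> INIT -y-> INIT -y-> INIT -y-> INIT -y-> INIT -y-> INIT -x-> INIT -x-> INIT -x-> INIT -x-> INIT -y-> INIT -x-> INIT -y-> INIT -y-> INIT -x-> INIT -x-> INIT -x-> INIT -y-> INIT -x-> INIT -y-> INIT -y-> INIT -x-> INIT -y-> INIT

INIT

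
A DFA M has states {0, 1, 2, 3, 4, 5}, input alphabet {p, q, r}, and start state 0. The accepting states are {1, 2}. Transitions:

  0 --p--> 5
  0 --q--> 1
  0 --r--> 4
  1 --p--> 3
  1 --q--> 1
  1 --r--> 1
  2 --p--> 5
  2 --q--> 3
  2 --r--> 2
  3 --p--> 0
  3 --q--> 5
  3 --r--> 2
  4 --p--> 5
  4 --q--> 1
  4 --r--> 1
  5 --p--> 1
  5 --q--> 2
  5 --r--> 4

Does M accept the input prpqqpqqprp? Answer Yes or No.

No

start at 0
read 'p': 0 → 5
read 'r': 5 → 4
read 'p': 4 → 5
read 'q': 5 → 2
read 'q': 2 → 3
read 'p': 3 → 0
read 'q': 0 → 1
read 'q': 1 → 1
read 'p': 1 → 3
read 'r': 3 → 2
read 'p': 2 → 5
End state 5 is not accepting.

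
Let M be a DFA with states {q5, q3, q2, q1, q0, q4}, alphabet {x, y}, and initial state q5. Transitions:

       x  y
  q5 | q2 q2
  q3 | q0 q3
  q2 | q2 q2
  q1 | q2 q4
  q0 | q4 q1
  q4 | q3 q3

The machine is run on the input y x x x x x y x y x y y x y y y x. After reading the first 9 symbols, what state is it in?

start at q5
read 'y': q5 → q2
read 'x': q2 → q2
read 'x': q2 → q2
read 'x': q2 → q2
read 'x': q2 → q2
read 'x': q2 → q2
read 'y': q2 → q2
read 'x': q2 → q2
read 'y': q2 → q2
After 9 symbols: q2.

q2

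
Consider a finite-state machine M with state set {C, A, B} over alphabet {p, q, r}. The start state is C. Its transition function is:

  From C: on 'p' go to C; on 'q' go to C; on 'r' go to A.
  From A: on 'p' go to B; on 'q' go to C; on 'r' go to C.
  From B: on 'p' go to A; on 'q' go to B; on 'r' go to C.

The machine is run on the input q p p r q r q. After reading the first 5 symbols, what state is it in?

start at C
read 'q': C → C
read 'p': C → C
read 'p': C → C
read 'r': C → A
read 'q': A → C
After 5 symbols: C.

C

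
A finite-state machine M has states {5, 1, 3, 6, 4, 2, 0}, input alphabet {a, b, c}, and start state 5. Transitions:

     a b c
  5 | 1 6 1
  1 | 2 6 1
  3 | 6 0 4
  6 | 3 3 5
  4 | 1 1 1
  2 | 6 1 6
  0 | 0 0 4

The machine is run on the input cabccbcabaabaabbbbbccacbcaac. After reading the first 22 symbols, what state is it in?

5 → 1 → 2 → 1 → 1 → 1 → 6 → 5 → 1 → 6 → 3 → 6 → 3 → 6 → 3 → 0 → 0 → 0 → 0 → 0 → 4 → 1 → 2
After 22 symbols: 2.

2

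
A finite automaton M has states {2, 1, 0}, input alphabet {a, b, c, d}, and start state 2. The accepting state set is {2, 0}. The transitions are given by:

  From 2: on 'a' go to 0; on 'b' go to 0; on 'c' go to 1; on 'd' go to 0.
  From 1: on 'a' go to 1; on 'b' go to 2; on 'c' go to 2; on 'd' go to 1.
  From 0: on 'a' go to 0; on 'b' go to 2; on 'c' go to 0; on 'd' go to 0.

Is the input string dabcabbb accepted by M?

Yes

start at 2
read 'd': 2 → 0
read 'a': 0 → 0
read 'b': 0 → 2
read 'c': 2 → 1
read 'a': 1 → 1
read 'b': 1 → 2
read 'b': 2 → 0
read 'b': 0 → 2
End state 2 is accepting.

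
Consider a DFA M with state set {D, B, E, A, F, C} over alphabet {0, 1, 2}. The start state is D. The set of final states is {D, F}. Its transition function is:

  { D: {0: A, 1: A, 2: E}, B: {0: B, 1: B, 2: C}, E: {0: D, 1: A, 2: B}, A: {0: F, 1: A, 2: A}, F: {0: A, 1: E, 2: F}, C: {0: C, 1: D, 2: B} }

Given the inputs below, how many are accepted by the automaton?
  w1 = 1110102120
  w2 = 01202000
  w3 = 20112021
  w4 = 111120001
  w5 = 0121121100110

w1:
  start at D
  read '1': D → A
  read '1': A → A
  read '1': A → A
  read '0': A → F
  read '1': F → E
  read '0': E → D
  read '2': D → E
  read '1': E → A
  read '2': A → A
  read '0': A → F
  end F, accepted
w2:
  start at D
  read '0': D → A
  read '1': A → A
  read '2': A → A
  read '0': A → F
  read '2': F → F
  read '0': F → A
  read '0': A → F
  read '0': F → A
  end A, rejected
w3:
  start at D
  read '2': D → E
  read '0': E → D
  read '1': D → A
  read '1': A → A
  read '2': A → A
  read '0': A → F
  read '2': F → F
  read '1': F → E
  end E, rejected
w4:
  start at D
  read '1': D → A
  read '1': A → A
  read '1': A → A
  read '1': A → A
  read '2': A → A
  read '0': A → F
  read '0': F → A
  read '0': A → F
  read '1': F → E
  end E, rejected
w5:
  start at D
  read '0': D → A
  read '1': A → A
  read '2': A → A
  read '1': A → A
  read '1': A → A
  read '2': A → A
  read '1': A → A
  read '1': A → A
  read '0': A → F
  read '0': F → A
  read '1': A → A
  read '1': A → A
  read '0': A → F
  end F, accepted

2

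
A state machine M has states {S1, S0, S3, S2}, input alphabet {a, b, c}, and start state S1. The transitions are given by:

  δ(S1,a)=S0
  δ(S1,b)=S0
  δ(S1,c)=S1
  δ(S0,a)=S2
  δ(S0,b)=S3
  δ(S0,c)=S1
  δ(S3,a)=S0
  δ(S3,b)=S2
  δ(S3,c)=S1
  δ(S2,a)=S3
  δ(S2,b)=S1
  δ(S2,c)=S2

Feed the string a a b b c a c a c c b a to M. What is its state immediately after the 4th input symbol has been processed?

start at S1
read 'a': S1 → S0
read 'a': S0 → S2
read 'b': S2 → S1
read 'b': S1 → S0
After 4 symbols: S0.

S0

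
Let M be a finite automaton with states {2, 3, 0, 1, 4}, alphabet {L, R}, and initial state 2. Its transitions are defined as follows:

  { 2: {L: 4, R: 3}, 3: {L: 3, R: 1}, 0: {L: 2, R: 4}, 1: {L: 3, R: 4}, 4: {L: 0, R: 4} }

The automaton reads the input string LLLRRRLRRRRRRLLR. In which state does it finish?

3

Trace: 2 -L-> 4 -L-> 0 -L-> 2 -R-> 3 -R-> 1 -R-> 4 -L-> 0 -R-> 4 -R-> 4 -R-> 4 -R-> 4 -R-> 4 -R-> 4 -L-> 0 -L-> 2 -R-> 3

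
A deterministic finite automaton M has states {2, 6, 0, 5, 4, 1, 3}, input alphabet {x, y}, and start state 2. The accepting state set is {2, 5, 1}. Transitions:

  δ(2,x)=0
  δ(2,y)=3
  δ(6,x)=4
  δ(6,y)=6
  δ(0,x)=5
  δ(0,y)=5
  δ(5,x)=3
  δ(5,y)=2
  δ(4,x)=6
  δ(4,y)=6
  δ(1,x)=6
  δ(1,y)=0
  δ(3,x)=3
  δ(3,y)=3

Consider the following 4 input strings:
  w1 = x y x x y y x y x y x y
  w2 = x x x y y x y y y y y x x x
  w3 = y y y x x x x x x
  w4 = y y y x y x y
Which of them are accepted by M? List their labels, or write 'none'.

w1: Trace: 2 -x-> 0 -y-> 5 -x-> 3 -x-> 3 -y-> 3 -y-> 3 -x-> 3 -y-> 3 -x-> 3 -y-> 3 -x-> 3 -y-> 3  → end 3, rejected
w2: Trace: 2 -x-> 0 -x-> 5 -x-> 3 -y-> 3 -y-> 3 -x-> 3 -y-> 3 -y-> 3 -y-> 3 -y-> 3 -y-> 3 -x-> 3 -x-> 3 -x-> 3  → end 3, rejected
w3: Trace: 2 -y-> 3 -y-> 3 -y-> 3 -x-> 3 -x-> 3 -x-> 3 -x-> 3 -x-> 3 -x-> 3  → end 3, rejected
w4: Trace: 2 -y-> 3 -y-> 3 -y-> 3 -x-> 3 -y-> 3 -x-> 3 -y-> 3  → end 3, rejected

none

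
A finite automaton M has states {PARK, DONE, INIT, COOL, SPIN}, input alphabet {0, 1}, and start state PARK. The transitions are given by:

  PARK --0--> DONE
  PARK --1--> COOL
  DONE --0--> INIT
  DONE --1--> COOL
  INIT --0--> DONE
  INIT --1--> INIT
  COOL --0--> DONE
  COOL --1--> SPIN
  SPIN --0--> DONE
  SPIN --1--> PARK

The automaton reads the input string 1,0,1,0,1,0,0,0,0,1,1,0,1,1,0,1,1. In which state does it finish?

PARK → COOL → DONE → COOL → DONE → COOL → DONE → INIT → DONE → INIT → INIT → INIT → DONE → COOL → SPIN → DONE → COOL → SPIN

SPIN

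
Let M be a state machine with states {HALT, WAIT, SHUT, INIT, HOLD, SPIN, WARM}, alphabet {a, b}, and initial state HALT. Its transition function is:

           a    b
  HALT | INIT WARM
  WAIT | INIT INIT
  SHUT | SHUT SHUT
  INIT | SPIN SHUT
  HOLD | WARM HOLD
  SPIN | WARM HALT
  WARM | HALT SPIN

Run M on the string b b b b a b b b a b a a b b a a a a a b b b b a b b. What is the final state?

SHUT

Trace: HALT -b-> WARM -b-> SPIN -b-> HALT -b-> WARM -a-> HALT -b-> WARM -b-> SPIN -b-> HALT -a-> INIT -b-> SHUT -a-> SHUT -a-> SHUT -b-> SHUT -b-> SHUT -a-> SHUT -a-> SHUT -a-> SHUT -a-> SHUT -a-> SHUT -b-> SHUT -b-> SHUT -b-> SHUT -b-> SHUT -a-> SHUT -b-> SHUT -b-> SHUT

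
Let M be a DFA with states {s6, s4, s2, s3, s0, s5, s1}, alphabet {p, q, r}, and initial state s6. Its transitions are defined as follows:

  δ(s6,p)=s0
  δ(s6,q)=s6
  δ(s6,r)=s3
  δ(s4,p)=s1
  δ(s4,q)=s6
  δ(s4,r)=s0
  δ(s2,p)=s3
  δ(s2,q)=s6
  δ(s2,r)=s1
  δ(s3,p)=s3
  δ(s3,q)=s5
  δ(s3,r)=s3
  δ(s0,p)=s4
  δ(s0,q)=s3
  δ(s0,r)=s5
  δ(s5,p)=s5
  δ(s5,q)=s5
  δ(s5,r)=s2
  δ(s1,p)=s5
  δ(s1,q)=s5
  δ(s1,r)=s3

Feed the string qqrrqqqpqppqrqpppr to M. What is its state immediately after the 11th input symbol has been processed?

s5

Trace: s6 -q-> s6 -q-> s6 -r-> s3 -r-> s3 -q-> s5 -q-> s5 -q-> s5 -p-> s5 -q-> s5 -p-> s5 -p-> s5
After 11 symbols: s5.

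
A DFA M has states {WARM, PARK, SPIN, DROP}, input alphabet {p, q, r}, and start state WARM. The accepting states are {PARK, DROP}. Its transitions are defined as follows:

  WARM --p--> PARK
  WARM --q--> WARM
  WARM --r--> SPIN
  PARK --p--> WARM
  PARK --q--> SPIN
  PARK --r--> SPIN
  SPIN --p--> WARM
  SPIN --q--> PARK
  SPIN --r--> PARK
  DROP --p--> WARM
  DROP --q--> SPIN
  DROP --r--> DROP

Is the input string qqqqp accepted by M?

Trace: WARM -q-> WARM -q-> WARM -q-> WARM -q-> WARM -p-> PARK
End state PARK is accepting.

Yes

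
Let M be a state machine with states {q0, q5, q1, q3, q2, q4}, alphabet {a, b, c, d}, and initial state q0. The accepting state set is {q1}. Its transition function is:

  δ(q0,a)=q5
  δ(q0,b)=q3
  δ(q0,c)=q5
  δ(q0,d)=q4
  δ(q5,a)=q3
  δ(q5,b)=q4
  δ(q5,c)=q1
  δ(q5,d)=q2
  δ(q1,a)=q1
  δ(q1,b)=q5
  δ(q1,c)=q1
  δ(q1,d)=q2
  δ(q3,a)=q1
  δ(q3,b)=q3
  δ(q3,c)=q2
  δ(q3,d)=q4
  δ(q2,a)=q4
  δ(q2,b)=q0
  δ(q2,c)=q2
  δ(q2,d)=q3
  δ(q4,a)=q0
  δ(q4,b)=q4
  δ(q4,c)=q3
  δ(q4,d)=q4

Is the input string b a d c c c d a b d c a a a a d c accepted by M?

No

start at q0
read 'b': q0 → q3
read 'a': q3 → q1
read 'd': q1 → q2
read 'c': q2 → q2
read 'c': q2 → q2
read 'c': q2 → q2
read 'd': q2 → q3
read 'a': q3 → q1
read 'b': q1 → q5
read 'd': q5 → q2
read 'c': q2 → q2
read 'a': q2 → q4
read 'a': q4 → q0
read 'a': q0 → q5
read 'a': q5 → q3
read 'd': q3 → q4
read 'c': q4 → q3
End state q3 is not accepting.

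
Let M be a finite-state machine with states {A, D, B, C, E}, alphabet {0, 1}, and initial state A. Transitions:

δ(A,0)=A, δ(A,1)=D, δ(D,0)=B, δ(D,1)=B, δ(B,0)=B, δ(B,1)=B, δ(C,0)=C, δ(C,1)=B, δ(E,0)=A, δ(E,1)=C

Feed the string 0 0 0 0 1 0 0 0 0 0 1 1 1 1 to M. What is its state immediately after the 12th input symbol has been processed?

Trace: A -0-> A -0-> A -0-> A -0-> A -1-> D -0-> B -0-> B -0-> B -0-> B -0-> B -1-> B -1-> B
After 12 symbols: B.

B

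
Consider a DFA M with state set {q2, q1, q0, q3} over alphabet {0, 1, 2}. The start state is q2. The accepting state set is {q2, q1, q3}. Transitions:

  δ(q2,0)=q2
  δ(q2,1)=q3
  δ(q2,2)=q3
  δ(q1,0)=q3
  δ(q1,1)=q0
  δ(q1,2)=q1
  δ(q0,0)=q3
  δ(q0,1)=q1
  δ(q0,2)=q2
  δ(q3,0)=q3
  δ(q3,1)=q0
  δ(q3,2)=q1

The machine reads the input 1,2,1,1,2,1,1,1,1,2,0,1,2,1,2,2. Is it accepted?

Yes

Trace: q2 -1-> q3 -2-> q1 -1-> q0 -1-> q1 -2-> q1 -1-> q0 -1-> q1 -1-> q0 -1-> q1 -2-> q1 -0-> q3 -1-> q0 -2-> q2 -1-> q3 -2-> q1 -2-> q1
End state q1 is accepting.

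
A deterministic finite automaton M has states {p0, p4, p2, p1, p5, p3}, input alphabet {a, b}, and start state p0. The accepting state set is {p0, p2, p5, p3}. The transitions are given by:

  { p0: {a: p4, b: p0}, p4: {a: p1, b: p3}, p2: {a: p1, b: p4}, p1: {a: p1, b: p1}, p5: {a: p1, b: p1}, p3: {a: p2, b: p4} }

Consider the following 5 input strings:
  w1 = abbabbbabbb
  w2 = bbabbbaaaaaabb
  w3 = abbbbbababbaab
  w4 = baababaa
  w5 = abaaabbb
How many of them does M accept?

w1: p0 → p4 → p3 → p4 → p1 → p1 → p1 → p1 → p1 → p1 → p1 → p1  → end p1, rejected
w2: p0 → p0 → p0 → p4 → p3 → p4 → p3 → p2 → p1 → p1 → p1 → p1 → p1 → p1 → p1  → end p1, rejected
w3: p0 → p4 → p3 → p4 → p3 → p4 → p3 → p2 → p4 → p1 → p1 → p1 → p1 → p1 → p1  → end p1, rejected
w4: p0 → p0 → p4 → p1 → p1 → p1 → p1 → p1 → p1  → end p1, rejected
w5: p0 → p4 → p3 → p2 → p1 → p1 → p1 → p1 → p1  → end p1, rejected

0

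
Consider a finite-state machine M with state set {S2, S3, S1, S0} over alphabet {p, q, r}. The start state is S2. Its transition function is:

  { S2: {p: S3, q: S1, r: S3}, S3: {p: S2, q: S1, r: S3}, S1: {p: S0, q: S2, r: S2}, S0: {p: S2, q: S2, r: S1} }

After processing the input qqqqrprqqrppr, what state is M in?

S3

S2 → S1 → S2 → S1 → S2 → S3 → S2 → S3 → S1 → S2 → S3 → S2 → S3 → S3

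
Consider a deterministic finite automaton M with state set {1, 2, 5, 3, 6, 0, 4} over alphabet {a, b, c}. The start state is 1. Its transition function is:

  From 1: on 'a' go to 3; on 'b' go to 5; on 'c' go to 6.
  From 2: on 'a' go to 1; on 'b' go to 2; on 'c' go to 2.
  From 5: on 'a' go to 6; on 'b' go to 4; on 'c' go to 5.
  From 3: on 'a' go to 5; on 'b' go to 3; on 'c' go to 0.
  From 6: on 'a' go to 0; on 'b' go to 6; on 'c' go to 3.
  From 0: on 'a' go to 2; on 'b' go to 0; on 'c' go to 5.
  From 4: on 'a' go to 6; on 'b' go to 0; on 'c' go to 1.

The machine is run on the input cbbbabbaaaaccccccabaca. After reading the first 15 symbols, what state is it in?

start at 1
read 'c': 1 → 6
read 'b': 6 → 6
read 'b': 6 → 6
read 'b': 6 → 6
read 'a': 6 → 0
read 'b': 0 → 0
read 'b': 0 → 0
read 'a': 0 → 2
read 'a': 2 → 1
read 'a': 1 → 3
read 'a': 3 → 5
read 'c': 5 → 5
read 'c': 5 → 5
read 'c': 5 → 5
read 'c': 5 → 5
After 15 symbols: 5.

5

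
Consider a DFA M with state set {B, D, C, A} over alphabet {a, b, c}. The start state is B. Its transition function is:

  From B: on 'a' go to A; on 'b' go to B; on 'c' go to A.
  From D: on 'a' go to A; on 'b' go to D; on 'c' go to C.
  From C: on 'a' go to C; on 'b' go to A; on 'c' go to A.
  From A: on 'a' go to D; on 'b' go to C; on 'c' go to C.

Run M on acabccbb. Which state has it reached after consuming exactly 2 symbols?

Trace: B -a-> A -c-> C
After 2 symbols: C.

C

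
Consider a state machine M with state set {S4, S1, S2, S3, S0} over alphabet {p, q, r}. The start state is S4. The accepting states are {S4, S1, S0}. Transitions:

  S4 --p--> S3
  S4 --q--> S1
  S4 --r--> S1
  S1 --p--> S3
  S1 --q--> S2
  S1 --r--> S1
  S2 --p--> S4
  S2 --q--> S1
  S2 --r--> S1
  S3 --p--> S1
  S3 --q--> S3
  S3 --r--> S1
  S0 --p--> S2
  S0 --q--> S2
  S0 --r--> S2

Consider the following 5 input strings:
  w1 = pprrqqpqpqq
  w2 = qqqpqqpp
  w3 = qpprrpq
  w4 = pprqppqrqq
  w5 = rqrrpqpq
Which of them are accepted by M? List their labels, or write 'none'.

w1, w4

w1:
  start at S4
  read 'p': S4 → S3
  read 'p': S3 → S1
  read 'r': S1 → S1
  read 'r': S1 → S1
  read 'q': S1 → S2
  read 'q': S2 → S1
  read 'p': S1 → S3
  read 'q': S3 → S3
  read 'p': S3 → S1
  read 'q': S1 → S2
  read 'q': S2 → S1
  end S1, accepted
w2:
  start at S4
  read 'q': S4 → S1
  read 'q': S1 → S2
  read 'q': S2 → S1
  read 'p': S1 → S3
  read 'q': S3 → S3
  read 'q': S3 → S3
  read 'p': S3 → S1
  read 'p': S1 → S3
  end S3, rejected
w3:
  start at S4
  read 'q': S4 → S1
  read 'p': S1 → S3
  read 'p': S3 → S1
  read 'r': S1 → S1
  read 'r': S1 → S1
  read 'p': S1 → S3
  read 'q': S3 → S3
  end S3, rejected
w4:
  start at S4
  read 'p': S4 → S3
  read 'p': S3 → S1
  read 'r': S1 → S1
  read 'q': S1 → S2
  read 'p': S2 → S4
  read 'p': S4 → S3
  read 'q': S3 → S3
  read 'r': S3 → S1
  read 'q': S1 → S2
  read 'q': S2 → S1
  end S1, accepted
w5:
  start at S4
  read 'r': S4 → S1
  read 'q': S1 → S2
  read 'r': S2 → S1
  read 'r': S1 → S1
  read 'p': S1 → S3
  read 'q': S3 → S3
  read 'p': S3 → S1
  read 'q': S1 → S2
  end S2, rejected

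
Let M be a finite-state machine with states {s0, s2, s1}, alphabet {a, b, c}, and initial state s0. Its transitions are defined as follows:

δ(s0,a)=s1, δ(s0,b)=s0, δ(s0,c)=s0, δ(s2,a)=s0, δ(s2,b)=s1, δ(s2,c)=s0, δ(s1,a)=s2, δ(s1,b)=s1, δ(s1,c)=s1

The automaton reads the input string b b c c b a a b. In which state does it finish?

s0 → s0 → s0 → s0 → s0 → s0 → s1 → s2 → s1

s1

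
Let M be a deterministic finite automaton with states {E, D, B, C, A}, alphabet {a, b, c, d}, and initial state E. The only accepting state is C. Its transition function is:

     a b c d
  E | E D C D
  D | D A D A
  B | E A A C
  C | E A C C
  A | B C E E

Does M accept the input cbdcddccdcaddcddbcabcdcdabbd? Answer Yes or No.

Yes

Trace: E -c-> C -b-> A -d-> E -c-> C -d-> C -d-> C -c-> C -c-> C -d-> C -c-> C -a-> E -d-> D -d-> A -c-> E -d-> D -d-> A -b-> C -c-> C -a-> E -b-> D -c-> D -d-> A -c-> E -d-> D -a-> D -b-> A -b-> C -d-> C
End state C is accepting.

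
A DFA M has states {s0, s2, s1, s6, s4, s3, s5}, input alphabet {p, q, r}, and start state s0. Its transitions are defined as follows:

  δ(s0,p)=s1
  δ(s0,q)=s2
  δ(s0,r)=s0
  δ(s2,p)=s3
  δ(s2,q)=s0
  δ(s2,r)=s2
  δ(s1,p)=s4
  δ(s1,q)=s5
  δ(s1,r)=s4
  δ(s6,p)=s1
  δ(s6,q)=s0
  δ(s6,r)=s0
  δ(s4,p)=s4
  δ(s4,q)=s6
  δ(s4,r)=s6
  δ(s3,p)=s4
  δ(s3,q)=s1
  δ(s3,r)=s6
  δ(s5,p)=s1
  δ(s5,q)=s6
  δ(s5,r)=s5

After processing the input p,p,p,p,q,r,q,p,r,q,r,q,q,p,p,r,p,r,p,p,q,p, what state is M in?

s0 → s1 → s4 → s4 → s4 → s6 → s0 → s2 → s3 → s6 → s0 → s0 → s2 → s0 → s1 → s4 → s6 → s1 → s4 → s4 → s4 → s6 → s1

s1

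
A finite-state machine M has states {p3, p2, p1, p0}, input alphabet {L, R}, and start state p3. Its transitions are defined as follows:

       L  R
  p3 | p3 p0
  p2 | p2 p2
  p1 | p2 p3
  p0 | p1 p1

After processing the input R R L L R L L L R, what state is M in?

p2

start at p3
read 'R': p3 → p0
read 'R': p0 → p1
read 'L': p1 → p2
read 'L': p2 → p2
read 'R': p2 → p2
read 'L': p2 → p2
read 'L': p2 → p2
read 'L': p2 → p2
read 'R': p2 → p2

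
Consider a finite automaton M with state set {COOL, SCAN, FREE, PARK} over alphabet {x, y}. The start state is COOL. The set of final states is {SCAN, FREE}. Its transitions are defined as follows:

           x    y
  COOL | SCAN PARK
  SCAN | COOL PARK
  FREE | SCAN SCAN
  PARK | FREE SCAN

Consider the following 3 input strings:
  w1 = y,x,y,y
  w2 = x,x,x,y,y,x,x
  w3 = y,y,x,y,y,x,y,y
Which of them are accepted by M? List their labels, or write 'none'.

w2, w3

w1: COOL → PARK → FREE → SCAN → PARK  → end PARK, rejected
w2: COOL → SCAN → COOL → SCAN → PARK → SCAN → COOL → SCAN  → end SCAN, accepted
w3: COOL → PARK → SCAN → COOL → PARK → SCAN → COOL → PARK → SCAN  → end SCAN, accepted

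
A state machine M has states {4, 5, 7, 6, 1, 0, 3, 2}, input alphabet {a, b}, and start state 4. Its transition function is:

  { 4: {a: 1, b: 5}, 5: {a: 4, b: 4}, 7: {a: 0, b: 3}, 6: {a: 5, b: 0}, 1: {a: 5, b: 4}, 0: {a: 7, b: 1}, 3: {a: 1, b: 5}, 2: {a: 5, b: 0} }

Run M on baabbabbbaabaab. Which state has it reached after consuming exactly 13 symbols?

1

4 → 5 → 4 → 1 → 4 → 5 → 4 → 5 → 4 → 5 → 4 → 1 → 4 → 1
After 13 symbols: 1.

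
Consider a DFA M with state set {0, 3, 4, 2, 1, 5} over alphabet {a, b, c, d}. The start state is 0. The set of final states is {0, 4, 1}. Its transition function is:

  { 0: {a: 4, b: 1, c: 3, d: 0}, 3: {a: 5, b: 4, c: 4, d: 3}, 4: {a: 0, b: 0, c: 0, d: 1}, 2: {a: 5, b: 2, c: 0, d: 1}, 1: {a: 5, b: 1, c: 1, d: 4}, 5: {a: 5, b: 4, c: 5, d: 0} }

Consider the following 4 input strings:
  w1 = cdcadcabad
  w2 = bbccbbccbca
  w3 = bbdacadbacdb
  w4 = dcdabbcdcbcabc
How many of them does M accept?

w1: Trace: 0 -c-> 3 -d-> 3 -c-> 4 -a-> 0 -d-> 0 -c-> 3 -a-> 5 -b-> 4 -a-> 0 -d-> 0  → end 0, accepted
w2: Trace: 0 -b-> 1 -b-> 1 -c-> 1 -c-> 1 -b-> 1 -b-> 1 -c-> 1 -c-> 1 -b-> 1 -c-> 1 -a-> 5  → end 5, rejected
w3: Trace: 0 -b-> 1 -b-> 1 -d-> 4 -a-> 0 -c-> 3 -a-> 5 -d-> 0 -b-> 1 -a-> 5 -c-> 5 -d-> 0 -b-> 1  → end 1, accepted
w4: Trace: 0 -d-> 0 -c-> 3 -d-> 3 -a-> 5 -b-> 4 -b-> 0 -c-> 3 -d-> 3 -c-> 4 -b-> 0 -c-> 3 -a-> 5 -b-> 4 -c-> 0  → end 0, accepted

3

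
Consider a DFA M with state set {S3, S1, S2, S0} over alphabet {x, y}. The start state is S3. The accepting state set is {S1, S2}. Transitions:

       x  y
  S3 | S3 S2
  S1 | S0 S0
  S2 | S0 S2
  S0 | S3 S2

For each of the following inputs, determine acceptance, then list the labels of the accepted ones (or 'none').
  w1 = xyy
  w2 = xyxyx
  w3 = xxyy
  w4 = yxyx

w1, w3

w1:
  start at S3
  read 'x': S3 → S3
  read 'y': S3 → S2
  read 'y': S2 → S2
  end S2, accepted
w2:
  start at S3
  read 'x': S3 → S3
  read 'y': S3 → S2
  read 'x': S2 → S0
  read 'y': S0 → S2
  read 'x': S2 → S0
  end S0, rejected
w3:
  start at S3
  read 'x': S3 → S3
  read 'x': S3 → S3
  read 'y': S3 → S2
  read 'y': S2 → S2
  end S2, accepted
w4:
  start at S3
  read 'y': S3 → S2
  read 'x': S2 → S0
  read 'y': S0 → S2
  read 'x': S2 → S0
  end S0, rejected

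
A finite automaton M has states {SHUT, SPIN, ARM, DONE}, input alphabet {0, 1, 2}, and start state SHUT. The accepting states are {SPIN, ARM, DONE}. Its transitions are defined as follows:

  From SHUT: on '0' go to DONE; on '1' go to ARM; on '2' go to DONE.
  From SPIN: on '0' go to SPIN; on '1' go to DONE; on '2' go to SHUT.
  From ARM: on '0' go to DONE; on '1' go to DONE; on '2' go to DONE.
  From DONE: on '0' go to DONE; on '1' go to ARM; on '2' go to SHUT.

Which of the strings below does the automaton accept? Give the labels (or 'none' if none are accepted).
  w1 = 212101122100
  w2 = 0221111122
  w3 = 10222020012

w1, w3

w1: SHUT → DONE → ARM → DONE → ARM → DONE → ARM → DONE → SHUT → DONE → ARM → DONE → DONE  → end DONE, accepted
w2: SHUT → DONE → SHUT → DONE → ARM → DONE → ARM → DONE → ARM → DONE → SHUT  → end SHUT, rejected
w3: SHUT → ARM → DONE → SHUT → DONE → SHUT → DONE → SHUT → DONE → DONE → ARM → DONE  → end DONE, accepted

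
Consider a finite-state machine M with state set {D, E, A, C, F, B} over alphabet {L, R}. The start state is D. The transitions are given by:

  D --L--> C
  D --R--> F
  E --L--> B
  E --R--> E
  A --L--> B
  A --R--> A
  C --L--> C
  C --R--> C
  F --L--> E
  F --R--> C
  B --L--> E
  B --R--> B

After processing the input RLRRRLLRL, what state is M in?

B

Trace: D -R-> F -L-> E -R-> E -R-> E -R-> E -L-> B -L-> E -R-> E -L-> B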